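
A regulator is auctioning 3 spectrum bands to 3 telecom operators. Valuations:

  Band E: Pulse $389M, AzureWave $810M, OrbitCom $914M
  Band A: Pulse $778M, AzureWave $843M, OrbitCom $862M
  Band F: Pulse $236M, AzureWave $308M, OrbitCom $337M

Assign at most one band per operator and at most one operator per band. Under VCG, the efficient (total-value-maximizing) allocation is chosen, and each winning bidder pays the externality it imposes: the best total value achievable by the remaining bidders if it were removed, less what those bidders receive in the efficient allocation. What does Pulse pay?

Efficient allocation: Pulse→Band A ($778M), AzureWave→Band F ($308M), OrbitCom→Band E ($914M); total welfare W = $2000M.
Pulse receives Band A at value $778M, so the others get W − 778 = $1222M.
Without Pulse: best allocation of the remaining 2 bidders over all 3 bands is AzureWave→Band A ($843M), OrbitCom→Band E ($914M), total $1757M.
VCG payment = (others' best without Pulse) − (others' welfare with Pulse) = 1757 − 1222 = $535M.

Pulse pays $535M.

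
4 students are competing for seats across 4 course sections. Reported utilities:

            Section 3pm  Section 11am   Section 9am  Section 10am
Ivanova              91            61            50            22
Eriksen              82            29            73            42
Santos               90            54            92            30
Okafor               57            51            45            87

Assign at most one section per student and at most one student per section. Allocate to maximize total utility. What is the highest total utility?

Optimal: Ivanova→Section 11am (61 points), Eriksen→Section 3pm (82 points), Santos→Section 9am (92 points), Okafor→Section 10am (87 points) — total 61+82+92+87 = 322 points.
Next-best assignment: Ivanova→Section 11am, Eriksen→Section 9am, Santos→Section 3pm, Okafor→Section 10am = 311 points.
Swapping Eriksen↔Ivanova (Eriksen→Section 11am 29 points, Ivanova→Section 3pm 91 points) loses 23.
Every other assignment is strictly worse.

Maximum total: 322 points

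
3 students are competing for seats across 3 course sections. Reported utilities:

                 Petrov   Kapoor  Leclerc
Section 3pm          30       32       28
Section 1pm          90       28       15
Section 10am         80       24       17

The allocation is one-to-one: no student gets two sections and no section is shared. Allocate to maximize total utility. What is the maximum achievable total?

Maximum total: 142 points

This is the linear assignment problem.
Optimal: Petrov→Section 1pm (90 points), Kapoor→Section 10am (24 points), Leclerc→Section 3pm (28 points) — total 90+24+28 = 142 points.
Max-entry greedy (repeatedly take the single best remaining cell) gives 139 points, worse by 3.
Next-best assignment: Petrov→Section 1pm, Kapoor→Section 3pm, Leclerc→Section 10am = 139 points.
Swapping Petrov↔Kapoor (Petrov→Section 10am 80 points, Kapoor→Section 1pm 28 points) loses 6.
Every other assignment is strictly worse.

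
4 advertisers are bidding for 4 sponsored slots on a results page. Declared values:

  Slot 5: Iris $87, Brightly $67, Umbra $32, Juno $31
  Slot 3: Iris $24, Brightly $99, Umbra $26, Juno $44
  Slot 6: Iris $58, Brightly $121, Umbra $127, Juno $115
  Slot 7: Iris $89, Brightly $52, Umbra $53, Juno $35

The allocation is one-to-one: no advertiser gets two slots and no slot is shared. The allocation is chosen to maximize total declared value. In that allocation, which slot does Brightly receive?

Optimal: Iris→Slot 5 ($87), Brightly→Slot 3 ($99), Umbra→Slot 7 ($53), Juno→Slot 6 ($115) — total 87+99+53+115 = $354.
Column-greedy (each slot in turn goes to its best remaining advertiser) gives $348, worse by 6.
Next-best assignment: Iris→Slot 5, Brightly→Slot 3, Umbra→Slot 6, Juno→Slot 7 = $348.
Swapping Iris↔Umbra (Iris→Slot 7 $89, Umbra→Slot 5 $32) loses 19.
Brightly's own top slot is Slot 6 ($121), but forcing Brightly→Slot 6 and reassigning the rest optimally gives only $305 — worse by 49.

Brightly receives Slot 3.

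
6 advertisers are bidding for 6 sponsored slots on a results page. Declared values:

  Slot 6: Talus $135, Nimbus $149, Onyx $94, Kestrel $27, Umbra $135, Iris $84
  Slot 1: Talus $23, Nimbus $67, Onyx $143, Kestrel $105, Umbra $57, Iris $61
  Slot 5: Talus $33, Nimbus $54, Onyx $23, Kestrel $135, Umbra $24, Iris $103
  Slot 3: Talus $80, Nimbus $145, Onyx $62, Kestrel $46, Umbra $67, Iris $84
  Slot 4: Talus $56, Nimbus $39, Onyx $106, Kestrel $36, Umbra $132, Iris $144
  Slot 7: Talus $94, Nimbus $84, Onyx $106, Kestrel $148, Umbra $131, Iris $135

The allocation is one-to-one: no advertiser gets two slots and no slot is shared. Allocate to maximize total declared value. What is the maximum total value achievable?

Treat this as an assignment problem: match each advertiser to one slot.
Optimal: Talus→Slot 6 ($135), Nimbus→Slot 3 ($145), Onyx→Slot 1 ($143), Kestrel→Slot 5 ($135), Umbra→Slot 7 ($131), Iris→Slot 4 ($144) — total 135+145+143+135+131+144 = $833.
Next-best assignment: Talus→Slot 6, Nimbus→Slot 3, Onyx→Slot 1, Kestrel→Slot 5, Umbra→Slot 4, Iris→Slot 7 = $825.
Swapping Nimbus↔Onyx (Nimbus→Slot 1 $67, Onyx→Slot 3 $62) loses 159.
Every other assignment is strictly worse.

Maximum total: $833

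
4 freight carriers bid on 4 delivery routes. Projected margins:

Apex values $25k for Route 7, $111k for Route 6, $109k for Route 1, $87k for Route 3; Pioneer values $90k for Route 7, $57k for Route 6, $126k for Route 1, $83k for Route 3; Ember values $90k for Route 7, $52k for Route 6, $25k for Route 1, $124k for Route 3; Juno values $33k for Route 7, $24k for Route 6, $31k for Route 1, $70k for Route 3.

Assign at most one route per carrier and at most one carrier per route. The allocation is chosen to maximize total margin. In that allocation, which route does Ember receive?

Ember receives Route 7.

Optimal: Apex→Route 6 ($111k), Pioneer→Route 1 ($126k), Ember→Route 7 ($90k), Juno→Route 3 ($70k) — total 111+126+90+70 = $397k.
Next-best assignment: Apex→Route 6, Pioneer→Route 1, Ember→Route 3, Juno→Route 7 = $394k.
Ember's own top route is Route 3 ($124k), but forcing Ember→Route 3 and reassigning the rest optimally gives only $394k — worse by 3.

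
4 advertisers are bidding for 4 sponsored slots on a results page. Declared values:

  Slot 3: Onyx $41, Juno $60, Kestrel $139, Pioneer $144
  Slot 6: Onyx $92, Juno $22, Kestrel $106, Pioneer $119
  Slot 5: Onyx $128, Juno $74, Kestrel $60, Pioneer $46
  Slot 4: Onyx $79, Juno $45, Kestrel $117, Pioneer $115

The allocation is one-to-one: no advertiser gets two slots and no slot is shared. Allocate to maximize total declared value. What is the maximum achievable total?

Maximum total: $431

Optimal: Onyx→Slot 5 ($128), Juno→Slot 4 ($45), Kestrel→Slot 3 ($139), Pioneer→Slot 6 ($119) — total 128+45+139+119 = $431.
Column-greedy (each slot in turn goes to its best remaining advertiser) gives $423, worse by 8.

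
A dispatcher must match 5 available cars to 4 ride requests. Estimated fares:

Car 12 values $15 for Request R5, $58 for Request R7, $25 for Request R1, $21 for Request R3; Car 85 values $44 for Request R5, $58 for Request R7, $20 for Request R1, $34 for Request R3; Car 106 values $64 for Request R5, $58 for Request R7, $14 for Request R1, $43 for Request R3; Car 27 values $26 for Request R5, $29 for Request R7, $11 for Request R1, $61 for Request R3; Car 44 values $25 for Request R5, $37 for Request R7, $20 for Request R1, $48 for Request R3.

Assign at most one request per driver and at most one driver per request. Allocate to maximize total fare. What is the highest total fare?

Optimal: Car 106→Request R5 ($64), Car 85→Request R7 ($58), Car 12→Request R1 ($25), Car 27→Request R3 ($61) — total 64+58+25+61 = $208.
Column-greedy (each request in turn goes to its best remaining driver) gives $203, worse by 5.
Checked against all permutations: $208 is optimal.

Maximum total: $208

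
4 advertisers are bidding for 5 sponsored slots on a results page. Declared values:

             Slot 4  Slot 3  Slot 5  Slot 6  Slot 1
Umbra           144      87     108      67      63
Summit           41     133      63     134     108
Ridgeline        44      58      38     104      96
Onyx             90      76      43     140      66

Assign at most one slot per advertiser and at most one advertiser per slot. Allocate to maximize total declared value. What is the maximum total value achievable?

Optimal: Umbra→Slot 4 ($144), Summit→Slot 3 ($133), Ridgeline→Slot 1 ($96), Onyx→Slot 6 ($140) — total 144+133+96+140 = $513.
Row-greedy (each advertiser in turn takes its best remaining slot) gives $450, worse by 63.
No other one-to-one assignment exceeds $513.

Maximum total: $513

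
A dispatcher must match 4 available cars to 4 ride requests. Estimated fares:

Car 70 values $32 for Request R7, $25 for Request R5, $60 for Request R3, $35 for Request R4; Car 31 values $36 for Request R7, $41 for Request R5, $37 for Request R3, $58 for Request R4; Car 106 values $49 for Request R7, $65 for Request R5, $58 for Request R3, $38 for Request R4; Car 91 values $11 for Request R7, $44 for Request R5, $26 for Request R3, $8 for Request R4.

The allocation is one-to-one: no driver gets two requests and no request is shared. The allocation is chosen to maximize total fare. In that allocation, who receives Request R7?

This is a one-to-one assignment (maximum-weight bipartite matching).
Optimal: Car 70→Request R3 ($60), Car 31→Request R4 ($58), Car 106→Request R7 ($49), Car 91→Request R5 ($44) — total 60+58+49+44 = $211.
Max-entry greedy (repeatedly take the single best remaining cell) gives $194, worse by 17.
Next-best assignment: Car 70→Request R3, Car 31→Request R4, Car 106→Request R5, Car 91→Request R7 = $194.
Every other assignment is strictly worse.
Car 106's own top request is Request R5 ($65), but forcing Car 106→Request R5 and reassigning the rest optimally gives only $194 — worse by 17.

Car 106 receives Request R7.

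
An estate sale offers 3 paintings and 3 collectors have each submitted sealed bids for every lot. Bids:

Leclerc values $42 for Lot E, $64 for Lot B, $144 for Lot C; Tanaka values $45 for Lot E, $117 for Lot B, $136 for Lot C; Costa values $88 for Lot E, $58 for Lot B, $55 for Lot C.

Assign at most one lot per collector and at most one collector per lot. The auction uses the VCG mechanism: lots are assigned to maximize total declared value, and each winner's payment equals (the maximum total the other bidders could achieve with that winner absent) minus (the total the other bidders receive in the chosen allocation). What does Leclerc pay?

Efficient allocation: Leclerc→Lot C ($144), Tanaka→Lot B ($117), Costa→Lot E ($88); total welfare W = $349.
Leclerc receives Lot C at value $144, so the others get W − 144 = $205.
Without Leclerc: best allocation of the remaining 2 bidders over all 3 lots is Tanaka→Lot C ($136), Costa→Lot E ($88), total $224.
VCG payment = (others' best without Leclerc) − (others' welfare with Leclerc) = 224 − 205 = $19.

Leclerc pays $19.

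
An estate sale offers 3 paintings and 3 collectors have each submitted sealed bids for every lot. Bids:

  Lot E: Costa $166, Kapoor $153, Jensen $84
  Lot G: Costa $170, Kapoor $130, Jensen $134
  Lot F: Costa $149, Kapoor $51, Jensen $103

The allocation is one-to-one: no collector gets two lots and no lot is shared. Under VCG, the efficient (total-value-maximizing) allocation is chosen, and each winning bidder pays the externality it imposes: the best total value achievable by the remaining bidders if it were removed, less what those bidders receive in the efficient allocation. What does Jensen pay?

Jensen pays $21.

Efficient allocation: Costa→Lot F ($149), Kapoor→Lot E ($153), Jensen→Lot G ($134); total welfare W = $436.
Jensen receives Lot G at value $134, so the others get W − 134 = $302.
Without Jensen: best allocation of the remaining 2 bidders over all 3 lots is Costa→Lot G ($170), Kapoor→Lot E ($153), total $323.
VCG payment = (others' best without Jensen) − (others' welfare with Jensen) = 323 − 302 = $21.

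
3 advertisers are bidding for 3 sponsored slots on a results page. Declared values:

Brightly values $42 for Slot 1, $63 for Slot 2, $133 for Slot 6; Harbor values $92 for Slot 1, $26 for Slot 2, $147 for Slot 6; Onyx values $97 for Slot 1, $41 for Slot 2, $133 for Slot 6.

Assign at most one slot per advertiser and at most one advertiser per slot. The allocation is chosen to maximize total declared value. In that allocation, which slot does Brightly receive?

Brightly receives Slot 2.

Treat this as an assignment problem: match each advertiser to one slot.
Optimal: Brightly→Slot 2 ($63), Harbor→Slot 6 ($147), Onyx→Slot 1 ($97) — total 63+147+97 = $307.
Row-greedy (each advertiser in turn takes its best remaining slot) gives $266, worse by 41.
Brightly's own top slot is Slot 6 ($133), but forcing Brightly→Slot 6 and reassigning the rest optimally gives only $266 — worse by 41.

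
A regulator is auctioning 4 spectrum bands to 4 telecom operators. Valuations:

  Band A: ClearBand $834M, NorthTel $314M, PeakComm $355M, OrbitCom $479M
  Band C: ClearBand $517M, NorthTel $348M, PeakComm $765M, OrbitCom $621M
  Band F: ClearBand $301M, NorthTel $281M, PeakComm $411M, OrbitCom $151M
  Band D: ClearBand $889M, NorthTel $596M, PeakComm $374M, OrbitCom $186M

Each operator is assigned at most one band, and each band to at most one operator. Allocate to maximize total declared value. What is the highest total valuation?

Maximum total: $2462M

Treat this as an assignment problem: match each operator to one band.
Optimal: ClearBand→Band A ($834M), NorthTel→Band D ($596M), PeakComm→Band F ($411M), OrbitCom→Band C ($621M) — total 834+596+411+621 = $2462M.
Column-greedy (each band in turn goes to its best remaining operator) gives $2066M, worse by 396.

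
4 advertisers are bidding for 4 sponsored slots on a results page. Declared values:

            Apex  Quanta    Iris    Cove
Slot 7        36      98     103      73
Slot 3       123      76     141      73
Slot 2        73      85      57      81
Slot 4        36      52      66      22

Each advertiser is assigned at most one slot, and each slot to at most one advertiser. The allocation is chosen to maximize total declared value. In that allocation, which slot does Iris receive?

Optimal: Apex→Slot 3 ($123), Quanta→Slot 7 ($98), Iris→Slot 4 ($66), Cove→Slot 2 ($81) — total 123+98+66+81 = $368.
Max-entry greedy (repeatedly take the single best remaining cell) gives $356, worse by 12.
Swapping Iris↔Cove (Iris→Slot 2 $57, Cove→Slot 4 $22) loses 68.
Iris's own top slot is Slot 3 ($141), but forcing Iris→Slot 3 and reassigning the rest optimally gives only $356 — worse by 12.

Iris receives Slot 4.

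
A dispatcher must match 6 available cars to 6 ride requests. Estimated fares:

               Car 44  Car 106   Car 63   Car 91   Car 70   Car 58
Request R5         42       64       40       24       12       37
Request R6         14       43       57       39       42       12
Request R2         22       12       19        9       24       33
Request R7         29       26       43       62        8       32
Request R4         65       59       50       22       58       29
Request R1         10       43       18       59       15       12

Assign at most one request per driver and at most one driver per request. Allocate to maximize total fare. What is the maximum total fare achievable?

Optimal: Car 44→Request R4 ($65), Car 106→Request R5 ($64), Car 63→Request R7 ($43), Car 91→Request R1 ($59), Car 70→Request R6 ($42), Car 58→Request R2 ($33) — total 65+64+43+59+42+33 = $306.
Row-greedy (each driver in turn takes its best remaining request) gives $284, worse by 22.
Next-best assignment: Car 44→Request R4, Car 106→Request R5, Car 63→Request R6, Car 91→Request R1, Car 70→Request R2, Car 58→Request R7 = $301.
Swapping Car 70↔Car 63 (Car 70→Request R7 $8, Car 63→Request R6 $57) loses 20.

Max total: $306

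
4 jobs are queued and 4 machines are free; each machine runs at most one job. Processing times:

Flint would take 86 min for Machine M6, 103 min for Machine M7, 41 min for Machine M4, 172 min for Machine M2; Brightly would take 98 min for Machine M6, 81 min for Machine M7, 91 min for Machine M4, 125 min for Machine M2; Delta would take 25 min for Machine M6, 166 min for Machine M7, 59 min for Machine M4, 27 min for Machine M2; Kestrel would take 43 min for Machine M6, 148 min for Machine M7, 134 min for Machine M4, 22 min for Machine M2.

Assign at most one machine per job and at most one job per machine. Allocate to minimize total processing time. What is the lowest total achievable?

Min total: 169 min

This is the linear assignment problem.
Optimal: Flint→Machine M4 (41 min), Brightly→Machine M7 (81 min), Delta→Machine M6 (25 min), Kestrel→Machine M2 (22 min) — total 41+81+25+22 = 169 min.
Checked against all permutations: 169 min is optimal.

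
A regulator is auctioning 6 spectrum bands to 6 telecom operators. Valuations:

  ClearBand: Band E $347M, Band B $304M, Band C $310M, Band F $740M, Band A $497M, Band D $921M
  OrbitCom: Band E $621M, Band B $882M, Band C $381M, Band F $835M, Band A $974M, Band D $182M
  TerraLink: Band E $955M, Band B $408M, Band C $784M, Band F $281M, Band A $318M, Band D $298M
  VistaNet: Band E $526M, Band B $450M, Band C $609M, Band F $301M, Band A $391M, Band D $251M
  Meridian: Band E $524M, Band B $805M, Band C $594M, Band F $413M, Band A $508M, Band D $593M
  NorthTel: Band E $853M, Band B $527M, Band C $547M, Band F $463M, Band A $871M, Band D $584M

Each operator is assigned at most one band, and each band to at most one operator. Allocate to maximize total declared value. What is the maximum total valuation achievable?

Optimal: ClearBand→Band D ($921M), OrbitCom→Band F ($835M), TerraLink→Band E ($955M), VistaNet→Band C ($609M), Meridian→Band B ($805M), NorthTel→Band A ($871M) — total 921+835+955+609+805+871 = $4996M.
Max-entry greedy (repeatedly take the single best remaining cell) gives $4727M, worse by 269.

Max total: $4996M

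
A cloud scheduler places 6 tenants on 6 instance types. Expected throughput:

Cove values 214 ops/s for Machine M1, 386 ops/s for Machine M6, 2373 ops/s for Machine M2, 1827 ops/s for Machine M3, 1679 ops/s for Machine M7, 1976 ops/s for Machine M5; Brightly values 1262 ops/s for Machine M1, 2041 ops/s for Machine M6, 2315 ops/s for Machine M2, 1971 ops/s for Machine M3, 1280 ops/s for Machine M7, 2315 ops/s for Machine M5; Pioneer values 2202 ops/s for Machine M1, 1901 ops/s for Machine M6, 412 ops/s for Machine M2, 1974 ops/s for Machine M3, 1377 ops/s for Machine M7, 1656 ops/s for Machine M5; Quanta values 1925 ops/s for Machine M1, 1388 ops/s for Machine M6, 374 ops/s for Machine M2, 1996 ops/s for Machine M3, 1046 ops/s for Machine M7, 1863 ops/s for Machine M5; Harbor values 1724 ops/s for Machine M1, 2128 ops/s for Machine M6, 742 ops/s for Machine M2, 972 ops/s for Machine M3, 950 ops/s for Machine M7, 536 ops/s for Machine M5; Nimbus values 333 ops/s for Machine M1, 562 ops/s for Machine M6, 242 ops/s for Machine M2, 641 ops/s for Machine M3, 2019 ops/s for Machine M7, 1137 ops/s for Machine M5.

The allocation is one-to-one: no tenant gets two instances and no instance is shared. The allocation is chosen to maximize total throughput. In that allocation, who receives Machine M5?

Treat this as an assignment problem: match each tenant to one instance.
Optimal: Cove→Machine M2 (2373 ops/s), Brightly→Machine M5 (2315 ops/s), Pioneer→Machine M1 (2202 ops/s), Quanta→Machine M3 (1996 ops/s), Harbor→Machine M6 (2128 ops/s), Nimbus→Machine M7 (2019 ops/s) — total 2373+2315+2202+1996+2128+2019 = 13033 ops/s.
Swapping Quanta↔Harbor (Quanta→Machine M6 1388 ops/s, Harbor→Machine M3 972 ops/s) loses 1764.
Checked against all permutations: 13033 ops/s is optimal.
Brightly's own top instance is Machine M2 (2315 ops/s), but forcing Brightly→Machine M2 and reassigning the rest optimally gives only 12636 ops/s — worse by 397.

Brightly receives Machine M5.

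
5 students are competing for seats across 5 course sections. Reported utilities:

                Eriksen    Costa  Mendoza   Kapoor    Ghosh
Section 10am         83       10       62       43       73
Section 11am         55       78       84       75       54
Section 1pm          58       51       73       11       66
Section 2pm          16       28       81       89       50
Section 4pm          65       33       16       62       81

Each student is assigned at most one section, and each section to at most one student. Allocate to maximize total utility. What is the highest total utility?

This is the linear assignment problem.
Optimal: Eriksen→Section 10am (83 points), Costa→Section 11am (78 points), Mendoza→Section 1pm (73 points), Kapoor→Section 2pm (89 points), Ghosh→Section 4pm (81 points) — total 83+78+73+89+81 = 404 points.
Column-greedy (each section in turn goes to its best remaining student) gives 355 points, worse by 49.
Next-best assignment: Eriksen→Section 10am, Costa→Section 1pm, Mendoza→Section 11am, Kapoor→Section 2pm, Ghosh→Section 4pm = 388 points.

Max total: 404 points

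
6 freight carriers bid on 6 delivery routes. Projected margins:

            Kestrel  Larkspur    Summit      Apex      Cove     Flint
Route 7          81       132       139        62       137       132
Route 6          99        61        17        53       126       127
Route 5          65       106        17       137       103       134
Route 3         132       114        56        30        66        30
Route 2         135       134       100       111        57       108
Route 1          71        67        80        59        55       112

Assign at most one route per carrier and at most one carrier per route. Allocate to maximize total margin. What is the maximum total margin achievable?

Maximum total: $780k

Optimal: Kestrel→Route 3 ($132k), Larkspur→Route 2 ($134k), Summit→Route 7 ($139k), Apex→Route 5 ($137k), Cove→Route 6 ($126k), Flint→Route 1 ($112k) — total 132+134+139+137+126+112 = $780k.
Column-greedy (each route in turn goes to its best remaining carrier) gives $724k, worse by 56.
Next-best assignment: Kestrel→Route 2, Larkspur→Route 3, Summit→Route 7, Apex→Route 5, Cove→Route 6, Flint→Route 1 = $763k.
Checked against all permutations: $780k is optimal.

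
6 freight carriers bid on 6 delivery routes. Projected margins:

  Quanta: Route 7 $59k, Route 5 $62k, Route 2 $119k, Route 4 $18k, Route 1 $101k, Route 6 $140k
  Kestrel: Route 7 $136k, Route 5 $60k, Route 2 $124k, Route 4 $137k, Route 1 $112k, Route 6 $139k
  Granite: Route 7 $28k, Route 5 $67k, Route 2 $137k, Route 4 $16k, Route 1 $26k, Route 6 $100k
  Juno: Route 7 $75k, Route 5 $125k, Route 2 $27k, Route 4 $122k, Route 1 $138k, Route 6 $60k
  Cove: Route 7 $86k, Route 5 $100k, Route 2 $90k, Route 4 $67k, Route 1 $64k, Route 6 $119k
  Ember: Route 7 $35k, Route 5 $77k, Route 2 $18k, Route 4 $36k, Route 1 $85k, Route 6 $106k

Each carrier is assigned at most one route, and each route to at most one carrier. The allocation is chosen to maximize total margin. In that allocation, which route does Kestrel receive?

Kestrel receives Route 7.

This is a one-to-one assignment (maximum-weight bipartite matching).
Optimal: Quanta→Route 6 ($140k), Kestrel→Route 7 ($136k), Granite→Route 2 ($137k), Juno→Route 4 ($122k), Cove→Route 5 ($100k), Ember→Route 1 ($85k) — total 140+136+137+122+100+85 = $720k.
Column-greedy (each route in turn goes to its best remaining carrier) gives $672k, worse by 48.
Swapping Kestrel↔Cove (Kestrel→Route 5 $60k, Cove→Route 7 $86k) loses 90.
Checked against all permutations: $720k is optimal.
Kestrel's own top route is Route 6 ($139k), but forcing Kestrel→Route 6 and reassigning the rest optimally gives only $662k — worse by 58.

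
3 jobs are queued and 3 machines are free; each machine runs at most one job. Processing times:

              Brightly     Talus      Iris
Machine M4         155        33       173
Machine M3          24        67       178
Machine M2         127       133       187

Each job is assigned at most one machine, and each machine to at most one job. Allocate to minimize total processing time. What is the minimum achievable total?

Optimal: Brightly→Machine M3 (24 min), Talus→Machine M4 (33 min), Iris→Machine M2 (187 min) — total 24+33+187 = 244 min.

Minimum total: 244 min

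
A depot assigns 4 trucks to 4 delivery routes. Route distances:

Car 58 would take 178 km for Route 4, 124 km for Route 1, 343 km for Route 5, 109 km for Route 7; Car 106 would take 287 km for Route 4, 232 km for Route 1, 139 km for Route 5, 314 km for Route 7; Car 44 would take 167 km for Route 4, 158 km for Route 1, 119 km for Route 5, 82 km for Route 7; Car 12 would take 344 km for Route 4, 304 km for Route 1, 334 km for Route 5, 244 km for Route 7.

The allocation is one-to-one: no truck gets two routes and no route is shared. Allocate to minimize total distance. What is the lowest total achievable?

Optimal: Car 58→Route 1 (124 km), Car 106→Route 5 (139 km), Car 44→Route 4 (167 km), Car 12→Route 7 (244 km) — total 124+139+167+244 = 674 km.
Min-entry greedy (repeatedly take the single cheapest remaining cell) gives 689 km, worse by 15.
Next-best assignment: Car 58→Route 1, Car 106→Route 5, Car 44→Route 7, Car 12→Route 4 = 689 km.
No other one-to-one assignment undercuts 674 km.

Min total: 674 km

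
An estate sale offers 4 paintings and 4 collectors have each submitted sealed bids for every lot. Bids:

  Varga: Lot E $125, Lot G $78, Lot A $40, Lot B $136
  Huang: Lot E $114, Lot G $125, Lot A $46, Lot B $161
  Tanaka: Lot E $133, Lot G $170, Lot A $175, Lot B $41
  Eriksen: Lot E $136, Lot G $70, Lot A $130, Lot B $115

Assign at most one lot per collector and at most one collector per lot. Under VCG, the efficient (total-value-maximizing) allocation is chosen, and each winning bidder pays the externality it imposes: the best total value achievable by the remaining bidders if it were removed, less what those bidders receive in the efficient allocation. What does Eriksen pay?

Efficient allocation: Varga→Lot E ($125), Huang→Lot B ($161), Tanaka→Lot G ($170), Eriksen→Lot A ($130); total welfare W = $586.
Eriksen receives Lot A at value $130, so the others get W − 130 = $456.
Without Eriksen: best allocation of the remaining 3 bidders over all 4 lots is Varga→Lot E ($125), Huang→Lot B ($161), Tanaka→Lot A ($175), total $461.
VCG payment = (others' best without Eriksen) − (others' welfare with Eriksen) = 461 − 456 = $5.

Eriksen pays $5.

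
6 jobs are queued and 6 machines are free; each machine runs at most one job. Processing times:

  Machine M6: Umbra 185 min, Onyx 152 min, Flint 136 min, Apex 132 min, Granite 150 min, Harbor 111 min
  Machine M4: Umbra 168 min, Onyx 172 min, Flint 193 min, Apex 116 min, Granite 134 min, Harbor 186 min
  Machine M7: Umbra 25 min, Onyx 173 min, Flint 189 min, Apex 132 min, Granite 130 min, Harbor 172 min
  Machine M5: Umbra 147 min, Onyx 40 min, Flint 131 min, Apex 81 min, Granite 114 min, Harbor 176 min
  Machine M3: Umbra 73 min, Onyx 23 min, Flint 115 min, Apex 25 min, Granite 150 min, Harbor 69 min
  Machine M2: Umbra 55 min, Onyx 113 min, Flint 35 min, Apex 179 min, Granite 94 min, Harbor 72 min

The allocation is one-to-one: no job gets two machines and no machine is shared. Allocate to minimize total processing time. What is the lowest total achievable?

Min total: 370 min

This is the linear assignment problem.
Optimal: Umbra→Machine M7 (25 min), Onyx→Machine M5 (40 min), Flint→Machine M2 (35 min), Apex→Machine M3 (25 min), Granite→Machine M4 (134 min), Harbor→Machine M6 (111 min) — total 25+40+35+25+134+111 = 370 min.
Column-greedy (each machine in turn goes to its cheapest remaining job) gives 501 min, worse by 131.
Next-best assignment: Umbra→Machine M7, Onyx→Machine M3, Flint→Machine M2, Apex→Machine M5, Granite→Machine M4, Harbor→Machine M6 = 409 min.
No other one-to-one assignment undercuts 370 min.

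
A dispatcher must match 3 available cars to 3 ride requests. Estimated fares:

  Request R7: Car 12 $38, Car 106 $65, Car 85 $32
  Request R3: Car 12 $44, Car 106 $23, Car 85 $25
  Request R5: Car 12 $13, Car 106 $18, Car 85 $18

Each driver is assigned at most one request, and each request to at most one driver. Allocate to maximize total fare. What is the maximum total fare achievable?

Optimal: Car 12→Request R3 ($44), Car 106→Request R7 ($65), Car 85→Request R5 ($18) — total 44+65+18 = $127.

Maximum total: $127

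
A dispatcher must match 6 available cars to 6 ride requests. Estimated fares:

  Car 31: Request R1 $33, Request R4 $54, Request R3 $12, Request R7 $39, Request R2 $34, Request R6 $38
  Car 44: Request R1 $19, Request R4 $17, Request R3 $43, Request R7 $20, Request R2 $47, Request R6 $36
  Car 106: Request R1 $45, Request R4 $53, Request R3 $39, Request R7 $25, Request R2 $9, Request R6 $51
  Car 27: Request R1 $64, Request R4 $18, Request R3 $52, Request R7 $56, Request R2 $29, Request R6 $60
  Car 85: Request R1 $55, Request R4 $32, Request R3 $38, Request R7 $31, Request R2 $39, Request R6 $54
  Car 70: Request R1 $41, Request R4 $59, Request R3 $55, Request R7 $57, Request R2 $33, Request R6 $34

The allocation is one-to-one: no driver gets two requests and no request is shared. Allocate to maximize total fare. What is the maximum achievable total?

Optimal: Car 31→Request R4 ($54), Car 44→Request R2 ($47), Car 106→Request R6 ($51), Car 27→Request R7 ($56), Car 85→Request R1 ($55), Car 70→Request R3 ($55) — total 54+47+51+56+55+55 = $318.
Swapping Car 44↔Car 85 (Car 44→Request R1 $19, Car 85→Request R2 $39) loses 44.
Checked against all permutations: $318 is optimal.

Max total: $318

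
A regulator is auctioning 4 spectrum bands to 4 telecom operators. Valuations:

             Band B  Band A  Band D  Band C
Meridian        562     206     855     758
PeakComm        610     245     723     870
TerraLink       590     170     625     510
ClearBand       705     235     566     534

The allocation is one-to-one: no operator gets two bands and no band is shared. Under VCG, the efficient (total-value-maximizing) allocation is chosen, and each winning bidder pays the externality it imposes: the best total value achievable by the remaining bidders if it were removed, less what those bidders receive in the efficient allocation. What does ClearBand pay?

ClearBand pays $420M.

Efficient allocation: Meridian→Band D ($855M), PeakComm→Band C ($870M), TerraLink→Band A ($170M), ClearBand→Band B ($705M); total welfare W = $2600M.
ClearBand receives Band B at value $705M, so the others get W − 705 = $1895M.
Without ClearBand: best allocation of the remaining 3 bidders over all 4 bands is Meridian→Band D ($855M), PeakComm→Band C ($870M), TerraLink→Band B ($590M), total $2315M.
VCG payment = (others' best without ClearBand) − (others' welfare with ClearBand) = 2315 − 1895 = $420M.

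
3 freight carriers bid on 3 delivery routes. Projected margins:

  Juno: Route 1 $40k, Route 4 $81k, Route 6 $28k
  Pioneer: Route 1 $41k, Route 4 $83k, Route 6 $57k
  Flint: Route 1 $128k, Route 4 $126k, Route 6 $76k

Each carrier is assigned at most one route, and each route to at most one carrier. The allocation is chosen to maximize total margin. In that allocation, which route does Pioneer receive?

Pioneer receives Route 6.

Optimal: Juno→Route 4 ($81k), Pioneer→Route 6 ($57k), Flint→Route 1 ($128k) — total 81+57+128 = $266k.
Column-greedy (each route in turn goes to its best remaining carrier) gives $239k, worse by 27.
Next-best assignment: Juno→Route 6, Pioneer→Route 4, Flint→Route 1 = $239k.
Swapping Flint↔Juno (Flint→Route 4 $126k, Juno→Route 1 $40k) loses 43.
No other one-to-one assignment exceeds $266k.
Pioneer's own top route is Route 4 ($83k), but forcing Pioneer→Route 4 and reassigning the rest optimally gives only $239k — worse by 27.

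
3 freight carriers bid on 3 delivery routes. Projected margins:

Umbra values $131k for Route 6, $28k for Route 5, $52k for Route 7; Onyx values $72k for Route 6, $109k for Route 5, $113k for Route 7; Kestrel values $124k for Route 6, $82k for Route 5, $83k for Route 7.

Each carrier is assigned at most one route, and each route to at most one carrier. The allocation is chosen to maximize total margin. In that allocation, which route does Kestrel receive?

Optimal: Umbra→Route 6 ($131k), Onyx→Route 7 ($113k), Kestrel→Route 5 ($82k) — total 131+113+82 = $326k.
Column-greedy (each route in turn goes to its best remaining carrier) gives $323k, worse by 3.
Next-best assignment: Umbra→Route 6, Onyx→Route 5, Kestrel→Route 7 = $323k.
Checked against all permutations: $326k is optimal.
Kestrel's own top route is Route 6 ($124k), but forcing Kestrel→Route 6 and reassigning the rest optimally gives only $285k — worse by 41.

Kestrel receives Route 5.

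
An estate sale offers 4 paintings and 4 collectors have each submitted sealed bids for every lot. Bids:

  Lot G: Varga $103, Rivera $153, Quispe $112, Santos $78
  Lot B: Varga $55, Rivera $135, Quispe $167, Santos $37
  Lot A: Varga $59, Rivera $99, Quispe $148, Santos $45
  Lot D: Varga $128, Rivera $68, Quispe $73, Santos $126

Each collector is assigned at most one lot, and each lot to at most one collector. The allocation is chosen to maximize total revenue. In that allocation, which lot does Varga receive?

Treat this as an assignment problem: match each collector to one lot.
Optimal: Varga→Lot G ($103), Rivera→Lot B ($135), Quispe→Lot A ($148), Santos→Lot D ($126) — total 103+135+148+126 = $512.
Column-greedy (each lot in turn goes to its best remaining collector) gives $505, worse by 7.
Next-best assignment: Varga→Lot A, Rivera→Lot G, Quispe→Lot B, Santos→Lot D = $505.
No other one-to-one assignment exceeds $512.
Varga's own top lot is Lot D ($128), but forcing Varga→Lot D and reassigning the rest optimally gives only $493 — worse by 19.

Varga receives Lot G.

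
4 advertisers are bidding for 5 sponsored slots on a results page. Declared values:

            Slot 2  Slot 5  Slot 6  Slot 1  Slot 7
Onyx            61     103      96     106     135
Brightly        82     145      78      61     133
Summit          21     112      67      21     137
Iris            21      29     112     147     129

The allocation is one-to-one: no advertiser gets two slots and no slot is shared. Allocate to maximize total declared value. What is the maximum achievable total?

Maximum total: $525

Treat this as an assignment problem: match each advertiser to one slot.
Optimal: Onyx→Slot 6 ($96), Brightly→Slot 5 ($145), Summit→Slot 7 ($137), Iris→Slot 1 ($147) — total 96+145+137+147 = $525.
Column-greedy (each slot in turn goes to its best remaining advertiser) gives $412, worse by 113.
Every other assignment is strictly worse.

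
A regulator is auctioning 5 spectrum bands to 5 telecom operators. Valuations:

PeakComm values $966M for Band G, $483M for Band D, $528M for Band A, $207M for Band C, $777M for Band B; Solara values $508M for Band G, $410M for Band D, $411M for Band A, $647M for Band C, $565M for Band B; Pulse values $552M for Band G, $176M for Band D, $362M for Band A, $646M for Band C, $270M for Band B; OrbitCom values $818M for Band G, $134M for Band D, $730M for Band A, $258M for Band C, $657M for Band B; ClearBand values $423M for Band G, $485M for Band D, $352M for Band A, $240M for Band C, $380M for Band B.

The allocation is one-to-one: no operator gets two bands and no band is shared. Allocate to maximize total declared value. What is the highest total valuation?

Treat this as an assignment problem: match each operator to one band.
Optimal: PeakComm→Band G ($966M), Solara→Band B ($565M), Pulse→Band C ($646M), OrbitCom→Band A ($730M), ClearBand→Band D ($485M) — total 966+565+646+730+485 = $3392M.
Max-entry greedy (repeatedly take the single best remaining cell) gives $3098M, worse by 294.
Swapping Solara↔OrbitCom (Solara→Band A $411M, OrbitCom→Band B $657M) loses 227.

Maximum total: $3392M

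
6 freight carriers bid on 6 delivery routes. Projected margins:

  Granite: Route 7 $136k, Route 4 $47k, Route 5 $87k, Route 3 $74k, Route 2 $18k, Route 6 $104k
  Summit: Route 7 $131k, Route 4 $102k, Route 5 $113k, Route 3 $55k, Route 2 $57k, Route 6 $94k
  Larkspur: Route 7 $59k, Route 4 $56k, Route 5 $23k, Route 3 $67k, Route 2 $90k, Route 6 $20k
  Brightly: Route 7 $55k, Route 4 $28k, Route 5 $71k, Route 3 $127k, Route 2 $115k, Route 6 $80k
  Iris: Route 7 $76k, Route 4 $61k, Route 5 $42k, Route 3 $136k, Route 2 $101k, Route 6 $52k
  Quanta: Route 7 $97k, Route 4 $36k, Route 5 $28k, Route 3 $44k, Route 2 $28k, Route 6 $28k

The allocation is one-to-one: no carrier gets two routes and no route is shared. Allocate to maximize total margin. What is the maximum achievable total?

Maximum total: $621k

This is a one-to-one assignment (maximum-weight bipartite matching).
Optimal: Granite→Route 6 ($104k), Summit→Route 5 ($113k), Larkspur→Route 4 ($56k), Brightly→Route 2 ($115k), Iris→Route 3 ($136k), Quanta→Route 7 ($97k) — total 104+113+56+115+136+97 = $621k.
Max-entry greedy (repeatedly take the single best remaining cell) gives $584k, worse by 37.
Next-best assignment: Granite→Route 6, Summit→Route 4, Larkspur→Route 2, Brightly→Route 5, Iris→Route 3, Quanta→Route 7 = $600k.
Every other assignment is strictly worse.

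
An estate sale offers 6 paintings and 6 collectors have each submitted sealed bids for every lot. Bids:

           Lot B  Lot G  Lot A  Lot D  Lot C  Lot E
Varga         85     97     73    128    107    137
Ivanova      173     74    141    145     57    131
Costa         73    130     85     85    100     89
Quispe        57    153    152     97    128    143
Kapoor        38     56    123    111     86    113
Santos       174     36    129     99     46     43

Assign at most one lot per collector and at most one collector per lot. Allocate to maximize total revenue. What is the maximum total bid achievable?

Max total: $837

This is the linear assignment problem.
Optimal: Varga→Lot E ($137), Ivanova→Lot D ($145), Costa→Lot G ($130), Quispe→Lot C ($128), Kapoor→Lot A ($123), Santos→Lot B ($174) — total 137+145+130+128+123+174 = $837.
Max-entry greedy (repeatedly take the single best remaining cell) gives $832, worse by 5.
No other one-to-one assignment exceeds $837.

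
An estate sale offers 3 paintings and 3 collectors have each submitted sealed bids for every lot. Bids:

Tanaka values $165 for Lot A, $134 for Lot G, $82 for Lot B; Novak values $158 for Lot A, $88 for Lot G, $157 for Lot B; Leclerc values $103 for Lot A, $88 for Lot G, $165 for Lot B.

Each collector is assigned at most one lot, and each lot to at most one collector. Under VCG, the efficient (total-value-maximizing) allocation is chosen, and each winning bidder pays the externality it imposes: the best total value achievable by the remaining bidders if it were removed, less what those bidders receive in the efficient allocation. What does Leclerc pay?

Efficient allocation: Tanaka→Lot G ($134), Novak→Lot A ($158), Leclerc→Lot B ($165); total welfare W = $457.
Leclerc receives Lot B at value $165, so the others get W − 165 = $292.
Without Leclerc: best allocation of the remaining 2 bidders over all 3 lots is Tanaka→Lot A ($165), Novak→Lot B ($157), total $322.
VCG payment = (others' best without Leclerc) − (others' welfare with Leclerc) = 322 − 292 = $30.

Leclerc pays $30.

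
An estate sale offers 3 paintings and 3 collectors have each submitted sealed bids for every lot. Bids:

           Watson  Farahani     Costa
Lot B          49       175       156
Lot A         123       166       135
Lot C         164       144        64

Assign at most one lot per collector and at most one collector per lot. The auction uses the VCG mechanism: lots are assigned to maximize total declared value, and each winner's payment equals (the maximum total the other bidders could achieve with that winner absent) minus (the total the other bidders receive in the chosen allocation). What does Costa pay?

Costa pays $9.

Efficient allocation: Watson→Lot C ($164), Farahani→Lot A ($166), Costa→Lot B ($156); total welfare W = $486.
Costa receives Lot B at value $156, so the others get W − 156 = $330.
Without Costa: best allocation of the remaining 2 bidders over all 3 lots is Watson→Lot C ($164), Farahani→Lot B ($175), total $339.
VCG payment = (others' best without Costa) − (others' welfare with Costa) = 339 − 330 = $9.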